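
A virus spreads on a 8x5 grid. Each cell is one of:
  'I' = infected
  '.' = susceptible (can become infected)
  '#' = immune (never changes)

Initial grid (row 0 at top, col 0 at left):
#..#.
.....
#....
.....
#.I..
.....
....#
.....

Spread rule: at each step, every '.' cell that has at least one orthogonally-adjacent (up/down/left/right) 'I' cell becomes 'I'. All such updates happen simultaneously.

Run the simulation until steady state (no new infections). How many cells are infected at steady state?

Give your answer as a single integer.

Answer: 35

Derivation:
Step 0 (initial): 1 infected
Step 1: +4 new -> 5 infected
Step 2: +7 new -> 12 infected
Step 3: +10 new -> 22 infected
Step 4: +7 new -> 29 infected
Step 5: +5 new -> 34 infected
Step 6: +1 new -> 35 infected
Step 7: +0 new -> 35 infected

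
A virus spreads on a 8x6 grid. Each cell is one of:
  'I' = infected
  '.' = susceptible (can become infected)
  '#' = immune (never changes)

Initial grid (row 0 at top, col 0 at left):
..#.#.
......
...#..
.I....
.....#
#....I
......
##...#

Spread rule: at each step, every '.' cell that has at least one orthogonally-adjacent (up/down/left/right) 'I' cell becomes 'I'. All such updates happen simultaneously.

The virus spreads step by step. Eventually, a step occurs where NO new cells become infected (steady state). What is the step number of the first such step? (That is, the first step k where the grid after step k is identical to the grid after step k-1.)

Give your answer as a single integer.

Step 0 (initial): 2 infected
Step 1: +6 new -> 8 infected
Step 2: +10 new -> 18 infected
Step 3: +9 new -> 27 infected
Step 4: +7 new -> 34 infected
Step 5: +4 new -> 38 infected
Step 6: +1 new -> 39 infected
Step 7: +1 new -> 40 infected
Step 8: +0 new -> 40 infected

Answer: 8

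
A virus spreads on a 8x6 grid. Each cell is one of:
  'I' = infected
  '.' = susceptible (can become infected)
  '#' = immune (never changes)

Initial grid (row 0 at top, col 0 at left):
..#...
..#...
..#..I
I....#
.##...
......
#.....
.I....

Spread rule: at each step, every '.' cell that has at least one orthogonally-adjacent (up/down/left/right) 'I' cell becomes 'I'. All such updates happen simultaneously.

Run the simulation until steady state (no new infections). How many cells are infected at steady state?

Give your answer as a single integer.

Answer: 41

Derivation:
Step 0 (initial): 3 infected
Step 1: +8 new -> 11 infected
Step 2: +11 new -> 22 infected
Step 3: +9 new -> 31 infected
Step 4: +8 new -> 39 infected
Step 5: +2 new -> 41 infected
Step 6: +0 new -> 41 infected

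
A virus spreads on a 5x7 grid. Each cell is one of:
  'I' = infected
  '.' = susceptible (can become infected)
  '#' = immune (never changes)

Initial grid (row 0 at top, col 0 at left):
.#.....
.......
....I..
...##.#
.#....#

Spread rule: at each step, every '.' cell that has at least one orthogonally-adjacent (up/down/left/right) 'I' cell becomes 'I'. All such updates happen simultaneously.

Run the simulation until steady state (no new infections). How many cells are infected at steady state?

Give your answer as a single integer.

Step 0 (initial): 1 infected
Step 1: +3 new -> 4 infected
Step 2: +6 new -> 10 infected
Step 3: +7 new -> 17 infected
Step 4: +7 new -> 24 infected
Step 5: +3 new -> 27 infected
Step 6: +2 new -> 29 infected
Step 7: +0 new -> 29 infected

Answer: 29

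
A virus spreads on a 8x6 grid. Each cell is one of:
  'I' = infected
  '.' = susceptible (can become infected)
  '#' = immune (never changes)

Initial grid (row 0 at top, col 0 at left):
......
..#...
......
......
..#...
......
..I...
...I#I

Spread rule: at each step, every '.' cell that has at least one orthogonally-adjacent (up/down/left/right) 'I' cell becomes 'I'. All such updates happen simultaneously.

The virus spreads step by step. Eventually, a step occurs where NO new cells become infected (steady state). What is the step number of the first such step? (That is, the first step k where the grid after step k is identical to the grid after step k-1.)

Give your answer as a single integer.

Step 0 (initial): 3 infected
Step 1: +5 new -> 8 infected
Step 2: +6 new -> 14 infected
Step 3: +6 new -> 20 infected
Step 4: +5 new -> 25 infected
Step 5: +6 new -> 31 infected
Step 6: +6 new -> 37 infected
Step 7: +5 new -> 42 infected
Step 8: +3 new -> 45 infected
Step 9: +0 new -> 45 infected

Answer: 9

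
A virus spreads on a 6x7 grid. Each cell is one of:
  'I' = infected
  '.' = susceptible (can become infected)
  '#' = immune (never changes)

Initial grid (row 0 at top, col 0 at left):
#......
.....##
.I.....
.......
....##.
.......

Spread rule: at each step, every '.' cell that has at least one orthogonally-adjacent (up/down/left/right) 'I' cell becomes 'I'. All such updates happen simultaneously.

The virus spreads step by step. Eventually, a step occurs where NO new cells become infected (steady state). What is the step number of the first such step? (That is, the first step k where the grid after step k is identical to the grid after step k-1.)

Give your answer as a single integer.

Step 0 (initial): 1 infected
Step 1: +4 new -> 5 infected
Step 2: +7 new -> 12 infected
Step 3: +7 new -> 19 infected
Step 4: +7 new -> 26 infected
Step 5: +4 new -> 30 infected
Step 6: +3 new -> 33 infected
Step 7: +3 new -> 36 infected
Step 8: +1 new -> 37 infected
Step 9: +0 new -> 37 infected

Answer: 9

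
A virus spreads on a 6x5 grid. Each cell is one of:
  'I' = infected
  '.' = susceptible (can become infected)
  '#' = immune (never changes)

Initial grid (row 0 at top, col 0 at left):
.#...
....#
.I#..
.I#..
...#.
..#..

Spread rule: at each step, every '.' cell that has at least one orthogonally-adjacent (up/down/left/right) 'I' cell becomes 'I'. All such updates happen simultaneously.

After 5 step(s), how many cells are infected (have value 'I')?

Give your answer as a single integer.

Step 0 (initial): 2 infected
Step 1: +4 new -> 6 infected
Step 2: +5 new -> 11 infected
Step 3: +4 new -> 15 infected
Step 4: +2 new -> 17 infected
Step 5: +3 new -> 20 infected

Answer: 20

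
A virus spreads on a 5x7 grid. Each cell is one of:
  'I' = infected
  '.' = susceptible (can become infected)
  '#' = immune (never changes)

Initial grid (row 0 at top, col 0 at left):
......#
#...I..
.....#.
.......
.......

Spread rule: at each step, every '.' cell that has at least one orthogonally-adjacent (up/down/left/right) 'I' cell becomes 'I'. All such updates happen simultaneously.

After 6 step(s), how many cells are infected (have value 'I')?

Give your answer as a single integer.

Step 0 (initial): 1 infected
Step 1: +4 new -> 5 infected
Step 2: +6 new -> 11 infected
Step 3: +7 new -> 18 infected
Step 4: +6 new -> 24 infected
Step 5: +5 new -> 29 infected
Step 6: +2 new -> 31 infected

Answer: 31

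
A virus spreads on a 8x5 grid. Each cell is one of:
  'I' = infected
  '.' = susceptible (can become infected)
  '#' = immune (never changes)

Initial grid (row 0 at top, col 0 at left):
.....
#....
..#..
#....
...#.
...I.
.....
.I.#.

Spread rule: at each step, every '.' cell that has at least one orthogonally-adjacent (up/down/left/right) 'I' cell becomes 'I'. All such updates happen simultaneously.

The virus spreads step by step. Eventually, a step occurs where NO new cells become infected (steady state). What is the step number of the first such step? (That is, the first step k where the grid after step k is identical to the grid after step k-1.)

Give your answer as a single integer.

Step 0 (initial): 2 infected
Step 1: +6 new -> 8 infected
Step 2: +6 new -> 14 infected
Step 3: +5 new -> 19 infected
Step 4: +4 new -> 23 infected
Step 5: +3 new -> 26 infected
Step 6: +4 new -> 30 infected
Step 7: +3 new -> 33 infected
Step 8: +2 new -> 35 infected
Step 9: +0 new -> 35 infected

Answer: 9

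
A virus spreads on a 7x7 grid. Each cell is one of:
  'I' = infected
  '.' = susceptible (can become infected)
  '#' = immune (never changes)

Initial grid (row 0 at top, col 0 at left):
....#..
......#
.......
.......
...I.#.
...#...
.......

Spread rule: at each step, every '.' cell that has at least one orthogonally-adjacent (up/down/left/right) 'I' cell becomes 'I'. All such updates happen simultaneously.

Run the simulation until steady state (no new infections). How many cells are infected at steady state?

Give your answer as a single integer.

Answer: 45

Derivation:
Step 0 (initial): 1 infected
Step 1: +3 new -> 4 infected
Step 2: +6 new -> 10 infected
Step 3: +10 new -> 20 infected
Step 4: +12 new -> 32 infected
Step 5: +8 new -> 40 infected
Step 6: +3 new -> 43 infected
Step 7: +2 new -> 45 infected
Step 8: +0 new -> 45 infected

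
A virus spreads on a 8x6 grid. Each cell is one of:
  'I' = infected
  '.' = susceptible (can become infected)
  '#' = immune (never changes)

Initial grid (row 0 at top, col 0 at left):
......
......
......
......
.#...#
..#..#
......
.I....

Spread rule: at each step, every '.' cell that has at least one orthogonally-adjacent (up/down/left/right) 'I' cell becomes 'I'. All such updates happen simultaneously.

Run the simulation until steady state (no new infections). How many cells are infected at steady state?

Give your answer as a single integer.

Answer: 44

Derivation:
Step 0 (initial): 1 infected
Step 1: +3 new -> 4 infected
Step 2: +4 new -> 8 infected
Step 3: +3 new -> 11 infected
Step 4: +4 new -> 15 infected
Step 5: +4 new -> 19 infected
Step 6: +5 new -> 24 infected
Step 7: +5 new -> 29 infected
Step 8: +6 new -> 35 infected
Step 9: +5 new -> 40 infected
Step 10: +3 new -> 43 infected
Step 11: +1 new -> 44 infected
Step 12: +0 new -> 44 infected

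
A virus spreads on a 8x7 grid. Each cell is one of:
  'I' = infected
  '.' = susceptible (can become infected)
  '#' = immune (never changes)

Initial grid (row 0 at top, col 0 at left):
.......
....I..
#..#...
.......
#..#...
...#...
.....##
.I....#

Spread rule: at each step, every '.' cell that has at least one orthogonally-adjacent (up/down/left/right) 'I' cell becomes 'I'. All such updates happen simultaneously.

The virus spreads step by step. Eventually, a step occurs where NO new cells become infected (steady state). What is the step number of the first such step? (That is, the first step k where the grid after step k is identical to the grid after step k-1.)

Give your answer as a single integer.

Answer: 7

Derivation:
Step 0 (initial): 2 infected
Step 1: +7 new -> 9 infected
Step 2: +10 new -> 19 infected
Step 3: +13 new -> 32 infected
Step 4: +11 new -> 43 infected
Step 5: +4 new -> 47 infected
Step 6: +1 new -> 48 infected
Step 7: +0 new -> 48 infected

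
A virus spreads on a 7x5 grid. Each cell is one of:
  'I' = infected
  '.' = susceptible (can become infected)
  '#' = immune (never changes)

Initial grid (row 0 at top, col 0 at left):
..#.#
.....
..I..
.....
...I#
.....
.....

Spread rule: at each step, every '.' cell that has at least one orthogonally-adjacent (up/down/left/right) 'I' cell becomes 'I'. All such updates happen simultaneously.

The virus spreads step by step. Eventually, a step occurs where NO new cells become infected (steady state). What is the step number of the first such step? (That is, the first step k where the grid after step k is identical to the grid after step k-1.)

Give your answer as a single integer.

Answer: 6

Derivation:
Step 0 (initial): 2 infected
Step 1: +7 new -> 9 infected
Step 2: +10 new -> 19 infected
Step 3: +9 new -> 28 infected
Step 4: +3 new -> 31 infected
Step 5: +1 new -> 32 infected
Step 6: +0 new -> 32 infected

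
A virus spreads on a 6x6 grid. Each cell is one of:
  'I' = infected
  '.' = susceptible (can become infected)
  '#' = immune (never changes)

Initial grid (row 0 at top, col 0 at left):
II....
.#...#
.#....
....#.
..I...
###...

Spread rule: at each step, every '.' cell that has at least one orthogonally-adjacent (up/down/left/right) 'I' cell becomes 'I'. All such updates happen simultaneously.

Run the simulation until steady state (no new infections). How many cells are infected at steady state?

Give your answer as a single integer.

Answer: 29

Derivation:
Step 0 (initial): 3 infected
Step 1: +5 new -> 8 infected
Step 2: +9 new -> 17 infected
Step 3: +6 new -> 23 infected
Step 4: +5 new -> 28 infected
Step 5: +1 new -> 29 infected
Step 6: +0 new -> 29 infected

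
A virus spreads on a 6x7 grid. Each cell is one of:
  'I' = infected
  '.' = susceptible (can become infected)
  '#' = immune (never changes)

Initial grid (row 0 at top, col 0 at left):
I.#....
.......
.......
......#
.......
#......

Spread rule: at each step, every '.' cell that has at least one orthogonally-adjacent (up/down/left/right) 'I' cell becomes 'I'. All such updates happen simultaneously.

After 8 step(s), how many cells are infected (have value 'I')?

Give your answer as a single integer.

Answer: 34

Derivation:
Step 0 (initial): 1 infected
Step 1: +2 new -> 3 infected
Step 2: +2 new -> 5 infected
Step 3: +3 new -> 8 infected
Step 4: +4 new -> 12 infected
Step 5: +5 new -> 17 infected
Step 6: +6 new -> 23 infected
Step 7: +6 new -> 29 infected
Step 8: +5 new -> 34 infected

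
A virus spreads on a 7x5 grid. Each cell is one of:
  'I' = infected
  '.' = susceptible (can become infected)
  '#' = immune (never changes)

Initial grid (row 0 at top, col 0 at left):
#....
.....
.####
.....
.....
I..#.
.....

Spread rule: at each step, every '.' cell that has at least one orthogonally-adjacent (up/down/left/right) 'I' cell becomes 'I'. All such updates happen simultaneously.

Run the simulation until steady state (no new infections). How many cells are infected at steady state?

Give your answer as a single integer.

Answer: 29

Derivation:
Step 0 (initial): 1 infected
Step 1: +3 new -> 4 infected
Step 2: +4 new -> 8 infected
Step 3: +4 new -> 12 infected
Step 4: +4 new -> 16 infected
Step 5: +4 new -> 20 infected
Step 6: +4 new -> 24 infected
Step 7: +2 new -> 26 infected
Step 8: +2 new -> 28 infected
Step 9: +1 new -> 29 infected
Step 10: +0 new -> 29 infected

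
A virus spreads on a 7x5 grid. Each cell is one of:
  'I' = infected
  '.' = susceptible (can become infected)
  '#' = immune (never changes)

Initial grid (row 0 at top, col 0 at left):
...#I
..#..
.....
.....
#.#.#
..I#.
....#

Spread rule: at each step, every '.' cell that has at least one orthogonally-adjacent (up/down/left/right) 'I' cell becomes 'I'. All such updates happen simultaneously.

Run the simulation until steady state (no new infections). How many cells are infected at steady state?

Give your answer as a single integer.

Answer: 27

Derivation:
Step 0 (initial): 2 infected
Step 1: +3 new -> 5 infected
Step 2: +6 new -> 11 infected
Step 3: +4 new -> 15 infected
Step 4: +5 new -> 20 infected
Step 5: +3 new -> 23 infected
Step 6: +2 new -> 25 infected
Step 7: +2 new -> 27 infected
Step 8: +0 new -> 27 infected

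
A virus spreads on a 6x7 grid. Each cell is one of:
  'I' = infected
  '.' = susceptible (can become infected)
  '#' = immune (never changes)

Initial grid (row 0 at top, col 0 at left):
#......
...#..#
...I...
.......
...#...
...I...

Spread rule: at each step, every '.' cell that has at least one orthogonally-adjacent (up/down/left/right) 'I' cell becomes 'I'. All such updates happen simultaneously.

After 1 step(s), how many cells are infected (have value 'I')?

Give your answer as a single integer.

Answer: 7

Derivation:
Step 0 (initial): 2 infected
Step 1: +5 new -> 7 infected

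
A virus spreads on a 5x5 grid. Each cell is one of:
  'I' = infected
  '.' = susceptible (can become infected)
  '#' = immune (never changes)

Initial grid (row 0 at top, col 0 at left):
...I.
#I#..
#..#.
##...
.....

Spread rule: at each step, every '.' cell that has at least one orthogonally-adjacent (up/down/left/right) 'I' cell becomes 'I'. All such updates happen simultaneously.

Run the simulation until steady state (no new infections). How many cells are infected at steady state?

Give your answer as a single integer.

Answer: 19

Derivation:
Step 0 (initial): 2 infected
Step 1: +5 new -> 7 infected
Step 2: +3 new -> 10 infected
Step 3: +2 new -> 12 infected
Step 4: +3 new -> 15 infected
Step 5: +3 new -> 18 infected
Step 6: +1 new -> 19 infected
Step 7: +0 new -> 19 infected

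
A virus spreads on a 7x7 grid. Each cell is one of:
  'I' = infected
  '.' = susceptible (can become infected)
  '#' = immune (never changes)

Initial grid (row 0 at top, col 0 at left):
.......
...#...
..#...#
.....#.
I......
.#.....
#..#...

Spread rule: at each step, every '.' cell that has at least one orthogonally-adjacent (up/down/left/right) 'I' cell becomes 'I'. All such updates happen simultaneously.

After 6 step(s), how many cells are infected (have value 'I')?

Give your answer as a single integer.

Answer: 30

Derivation:
Step 0 (initial): 1 infected
Step 1: +3 new -> 4 infected
Step 2: +3 new -> 7 infected
Step 3: +5 new -> 12 infected
Step 4: +6 new -> 18 infected
Step 5: +7 new -> 25 infected
Step 6: +5 new -> 30 infected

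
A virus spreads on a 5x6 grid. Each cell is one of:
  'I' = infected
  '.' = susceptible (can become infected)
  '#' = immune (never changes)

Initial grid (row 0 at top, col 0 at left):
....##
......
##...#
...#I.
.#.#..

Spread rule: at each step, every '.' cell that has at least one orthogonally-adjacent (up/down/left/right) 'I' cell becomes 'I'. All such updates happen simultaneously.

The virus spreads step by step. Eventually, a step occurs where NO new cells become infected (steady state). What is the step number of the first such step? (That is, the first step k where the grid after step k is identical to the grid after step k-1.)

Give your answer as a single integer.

Answer: 8

Derivation:
Step 0 (initial): 1 infected
Step 1: +3 new -> 4 infected
Step 2: +3 new -> 7 infected
Step 3: +3 new -> 10 infected
Step 4: +3 new -> 13 infected
Step 5: +4 new -> 17 infected
Step 6: +3 new -> 20 infected
Step 7: +2 new -> 22 infected
Step 8: +0 new -> 22 infected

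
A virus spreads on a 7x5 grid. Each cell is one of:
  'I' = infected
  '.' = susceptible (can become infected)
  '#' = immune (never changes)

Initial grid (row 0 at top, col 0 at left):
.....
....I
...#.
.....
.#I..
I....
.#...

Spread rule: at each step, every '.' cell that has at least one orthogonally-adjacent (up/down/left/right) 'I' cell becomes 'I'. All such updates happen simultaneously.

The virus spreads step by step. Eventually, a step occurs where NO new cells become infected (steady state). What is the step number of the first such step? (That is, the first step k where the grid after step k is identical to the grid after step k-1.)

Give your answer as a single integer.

Step 0 (initial): 3 infected
Step 1: +9 new -> 12 infected
Step 2: +10 new -> 22 infected
Step 3: +6 new -> 28 infected
Step 4: +3 new -> 31 infected
Step 5: +1 new -> 32 infected
Step 6: +0 new -> 32 infected

Answer: 6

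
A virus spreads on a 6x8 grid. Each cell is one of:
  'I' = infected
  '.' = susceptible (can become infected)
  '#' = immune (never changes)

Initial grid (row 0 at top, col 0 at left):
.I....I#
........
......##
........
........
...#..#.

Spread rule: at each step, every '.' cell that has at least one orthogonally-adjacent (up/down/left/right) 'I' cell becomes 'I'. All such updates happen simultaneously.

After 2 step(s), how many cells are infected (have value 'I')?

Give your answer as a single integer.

Step 0 (initial): 2 infected
Step 1: +5 new -> 7 infected
Step 2: +7 new -> 14 infected

Answer: 14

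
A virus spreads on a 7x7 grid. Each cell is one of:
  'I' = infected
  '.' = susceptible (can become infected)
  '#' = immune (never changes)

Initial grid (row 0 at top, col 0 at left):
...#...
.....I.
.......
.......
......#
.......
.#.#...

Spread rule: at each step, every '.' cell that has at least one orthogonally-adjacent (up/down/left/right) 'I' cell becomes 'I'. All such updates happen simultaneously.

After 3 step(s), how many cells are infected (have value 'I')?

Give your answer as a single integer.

Answer: 16

Derivation:
Step 0 (initial): 1 infected
Step 1: +4 new -> 5 infected
Step 2: +6 new -> 11 infected
Step 3: +5 new -> 16 infected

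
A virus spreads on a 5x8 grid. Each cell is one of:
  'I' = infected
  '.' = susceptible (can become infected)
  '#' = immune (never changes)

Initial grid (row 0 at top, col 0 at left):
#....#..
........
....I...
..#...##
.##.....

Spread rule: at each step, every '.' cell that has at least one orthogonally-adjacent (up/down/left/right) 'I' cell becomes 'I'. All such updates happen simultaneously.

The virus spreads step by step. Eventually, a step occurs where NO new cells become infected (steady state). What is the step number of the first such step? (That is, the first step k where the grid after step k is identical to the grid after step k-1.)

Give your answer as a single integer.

Step 0 (initial): 1 infected
Step 1: +4 new -> 5 infected
Step 2: +8 new -> 13 infected
Step 3: +7 new -> 20 infected
Step 4: +7 new -> 27 infected
Step 5: +5 new -> 32 infected
Step 6: +1 new -> 33 infected
Step 7: +0 new -> 33 infected

Answer: 7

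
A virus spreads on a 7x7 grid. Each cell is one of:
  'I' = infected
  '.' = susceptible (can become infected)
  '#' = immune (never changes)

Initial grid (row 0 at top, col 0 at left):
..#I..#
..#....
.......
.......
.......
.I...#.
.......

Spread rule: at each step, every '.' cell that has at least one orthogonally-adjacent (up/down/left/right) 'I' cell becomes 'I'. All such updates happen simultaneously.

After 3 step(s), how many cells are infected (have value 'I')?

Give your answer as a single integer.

Answer: 27

Derivation:
Step 0 (initial): 2 infected
Step 1: +6 new -> 8 infected
Step 2: +9 new -> 17 infected
Step 3: +10 new -> 27 infected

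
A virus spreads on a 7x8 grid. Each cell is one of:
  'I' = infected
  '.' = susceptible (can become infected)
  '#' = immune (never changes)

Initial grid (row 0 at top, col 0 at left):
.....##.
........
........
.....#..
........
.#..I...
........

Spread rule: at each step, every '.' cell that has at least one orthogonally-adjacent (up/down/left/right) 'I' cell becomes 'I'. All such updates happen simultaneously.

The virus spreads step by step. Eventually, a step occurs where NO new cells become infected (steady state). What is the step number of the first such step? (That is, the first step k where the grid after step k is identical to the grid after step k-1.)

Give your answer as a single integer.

Step 0 (initial): 1 infected
Step 1: +4 new -> 5 infected
Step 2: +7 new -> 12 infected
Step 3: +7 new -> 19 infected
Step 4: +9 new -> 28 infected
Step 5: +9 new -> 37 infected
Step 6: +7 new -> 44 infected
Step 7: +4 new -> 48 infected
Step 8: +3 new -> 51 infected
Step 9: +1 new -> 52 infected
Step 10: +0 new -> 52 infected

Answer: 10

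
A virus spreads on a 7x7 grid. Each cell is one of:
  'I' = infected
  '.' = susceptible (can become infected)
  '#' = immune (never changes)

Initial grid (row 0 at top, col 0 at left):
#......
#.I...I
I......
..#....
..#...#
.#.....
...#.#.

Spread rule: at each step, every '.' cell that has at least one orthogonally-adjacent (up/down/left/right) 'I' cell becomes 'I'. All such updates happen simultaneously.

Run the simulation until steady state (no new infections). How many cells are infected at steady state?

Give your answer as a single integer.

Step 0 (initial): 3 infected
Step 1: +9 new -> 12 infected
Step 2: +9 new -> 21 infected
Step 3: +6 new -> 27 infected
Step 4: +4 new -> 31 infected
Step 5: +4 new -> 35 infected
Step 6: +4 new -> 39 infected
Step 7: +2 new -> 41 infected
Step 8: +0 new -> 41 infected

Answer: 41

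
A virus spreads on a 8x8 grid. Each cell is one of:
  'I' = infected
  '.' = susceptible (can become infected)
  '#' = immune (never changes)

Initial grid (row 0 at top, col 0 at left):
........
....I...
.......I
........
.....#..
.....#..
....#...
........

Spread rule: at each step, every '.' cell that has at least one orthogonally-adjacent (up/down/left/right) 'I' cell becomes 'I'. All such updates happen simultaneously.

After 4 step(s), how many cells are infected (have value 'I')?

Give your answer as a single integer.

Step 0 (initial): 2 infected
Step 1: +7 new -> 9 infected
Step 2: +10 new -> 19 infected
Step 3: +9 new -> 28 infected
Step 4: +8 new -> 36 infected

Answer: 36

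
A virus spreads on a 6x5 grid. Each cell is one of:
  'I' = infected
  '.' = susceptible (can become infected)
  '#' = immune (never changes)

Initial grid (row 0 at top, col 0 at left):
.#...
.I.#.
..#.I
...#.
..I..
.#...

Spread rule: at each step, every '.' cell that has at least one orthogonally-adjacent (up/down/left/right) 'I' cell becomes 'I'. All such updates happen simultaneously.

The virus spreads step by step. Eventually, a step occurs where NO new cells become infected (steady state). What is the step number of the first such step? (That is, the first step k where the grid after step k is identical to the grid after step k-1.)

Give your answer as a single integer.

Step 0 (initial): 3 infected
Step 1: +10 new -> 13 infected
Step 2: +8 new -> 21 infected
Step 3: +4 new -> 25 infected
Step 4: +0 new -> 25 infected

Answer: 4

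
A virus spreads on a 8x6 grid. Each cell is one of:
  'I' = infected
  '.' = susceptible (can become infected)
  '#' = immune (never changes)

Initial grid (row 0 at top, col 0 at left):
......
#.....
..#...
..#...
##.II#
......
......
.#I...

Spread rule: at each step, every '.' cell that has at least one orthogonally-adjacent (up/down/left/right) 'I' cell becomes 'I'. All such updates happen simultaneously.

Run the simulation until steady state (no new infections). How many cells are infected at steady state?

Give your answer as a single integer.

Step 0 (initial): 3 infected
Step 1: +7 new -> 10 infected
Step 2: +9 new -> 19 infected
Step 3: +7 new -> 26 infected
Step 4: +6 new -> 32 infected
Step 5: +3 new -> 35 infected
Step 6: +2 new -> 37 infected
Step 7: +3 new -> 40 infected
Step 8: +1 new -> 41 infected
Step 9: +0 new -> 41 infected

Answer: 41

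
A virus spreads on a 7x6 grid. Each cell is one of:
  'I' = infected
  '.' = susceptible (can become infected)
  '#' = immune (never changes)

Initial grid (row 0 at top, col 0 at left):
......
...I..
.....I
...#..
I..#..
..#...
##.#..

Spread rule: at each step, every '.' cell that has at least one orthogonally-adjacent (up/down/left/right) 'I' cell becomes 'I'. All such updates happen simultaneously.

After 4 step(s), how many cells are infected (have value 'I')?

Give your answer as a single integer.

Step 0 (initial): 3 infected
Step 1: +10 new -> 13 infected
Step 2: +11 new -> 24 infected
Step 3: +6 new -> 30 infected
Step 4: +3 new -> 33 infected

Answer: 33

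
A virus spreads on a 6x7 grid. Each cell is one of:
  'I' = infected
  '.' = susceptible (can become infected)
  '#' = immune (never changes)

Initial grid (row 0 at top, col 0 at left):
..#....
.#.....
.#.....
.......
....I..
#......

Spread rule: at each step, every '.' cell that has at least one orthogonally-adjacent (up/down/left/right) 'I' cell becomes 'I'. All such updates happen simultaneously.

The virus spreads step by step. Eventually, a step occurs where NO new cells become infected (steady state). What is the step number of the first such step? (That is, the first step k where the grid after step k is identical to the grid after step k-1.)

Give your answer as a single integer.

Step 0 (initial): 1 infected
Step 1: +4 new -> 5 infected
Step 2: +7 new -> 12 infected
Step 3: +8 new -> 20 infected
Step 4: +8 new -> 28 infected
Step 5: +5 new -> 33 infected
Step 6: +2 new -> 35 infected
Step 7: +1 new -> 36 infected
Step 8: +1 new -> 37 infected
Step 9: +1 new -> 38 infected
Step 10: +0 new -> 38 infected

Answer: 10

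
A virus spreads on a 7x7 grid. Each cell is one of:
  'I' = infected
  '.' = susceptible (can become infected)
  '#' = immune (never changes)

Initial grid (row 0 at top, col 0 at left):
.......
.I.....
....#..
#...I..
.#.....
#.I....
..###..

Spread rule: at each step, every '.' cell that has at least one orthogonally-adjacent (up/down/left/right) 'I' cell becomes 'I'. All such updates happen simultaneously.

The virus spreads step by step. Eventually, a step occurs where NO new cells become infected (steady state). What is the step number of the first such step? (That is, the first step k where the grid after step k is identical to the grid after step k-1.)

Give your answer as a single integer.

Step 0 (initial): 3 infected
Step 1: +10 new -> 13 infected
Step 2: +14 new -> 27 infected
Step 3: +7 new -> 34 infected
Step 4: +5 new -> 39 infected
Step 5: +2 new -> 41 infected
Step 6: +0 new -> 41 infected

Answer: 6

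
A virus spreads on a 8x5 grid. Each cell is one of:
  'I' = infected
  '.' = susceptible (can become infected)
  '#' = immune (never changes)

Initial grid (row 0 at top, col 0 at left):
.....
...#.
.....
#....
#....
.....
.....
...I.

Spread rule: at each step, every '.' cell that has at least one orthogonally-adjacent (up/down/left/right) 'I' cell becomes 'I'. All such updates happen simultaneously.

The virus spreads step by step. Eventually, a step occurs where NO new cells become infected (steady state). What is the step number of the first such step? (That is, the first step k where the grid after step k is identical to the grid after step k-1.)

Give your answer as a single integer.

Answer: 11

Derivation:
Step 0 (initial): 1 infected
Step 1: +3 new -> 4 infected
Step 2: +4 new -> 8 infected
Step 3: +5 new -> 13 infected
Step 4: +5 new -> 18 infected
Step 5: +5 new -> 23 infected
Step 6: +3 new -> 26 infected
Step 7: +3 new -> 29 infected
Step 8: +4 new -> 33 infected
Step 9: +3 new -> 36 infected
Step 10: +1 new -> 37 infected
Step 11: +0 new -> 37 infected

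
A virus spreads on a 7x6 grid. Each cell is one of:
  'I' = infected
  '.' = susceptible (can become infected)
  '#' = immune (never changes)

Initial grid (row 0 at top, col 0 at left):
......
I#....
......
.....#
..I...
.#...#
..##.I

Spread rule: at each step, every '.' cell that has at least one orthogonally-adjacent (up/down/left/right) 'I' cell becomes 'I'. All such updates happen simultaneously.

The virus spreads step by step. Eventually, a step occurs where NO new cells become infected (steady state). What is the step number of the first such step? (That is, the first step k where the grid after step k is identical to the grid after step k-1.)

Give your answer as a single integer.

Answer: 7

Derivation:
Step 0 (initial): 3 infected
Step 1: +7 new -> 10 infected
Step 2: +10 new -> 20 infected
Step 3: +6 new -> 26 infected
Step 4: +4 new -> 30 infected
Step 5: +4 new -> 34 infected
Step 6: +2 new -> 36 infected
Step 7: +0 new -> 36 infected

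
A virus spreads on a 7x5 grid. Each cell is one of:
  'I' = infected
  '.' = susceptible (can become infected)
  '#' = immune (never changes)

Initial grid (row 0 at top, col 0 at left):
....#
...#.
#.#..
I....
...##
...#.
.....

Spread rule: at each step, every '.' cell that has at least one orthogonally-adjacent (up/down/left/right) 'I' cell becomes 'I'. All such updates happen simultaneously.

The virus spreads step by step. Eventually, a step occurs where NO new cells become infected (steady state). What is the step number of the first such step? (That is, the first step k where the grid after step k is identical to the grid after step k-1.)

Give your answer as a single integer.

Step 0 (initial): 1 infected
Step 1: +2 new -> 3 infected
Step 2: +4 new -> 7 infected
Step 3: +5 new -> 12 infected
Step 4: +7 new -> 19 infected
Step 5: +4 new -> 23 infected
Step 6: +3 new -> 26 infected
Step 7: +1 new -> 27 infected
Step 8: +1 new -> 28 infected
Step 9: +0 new -> 28 infected

Answer: 9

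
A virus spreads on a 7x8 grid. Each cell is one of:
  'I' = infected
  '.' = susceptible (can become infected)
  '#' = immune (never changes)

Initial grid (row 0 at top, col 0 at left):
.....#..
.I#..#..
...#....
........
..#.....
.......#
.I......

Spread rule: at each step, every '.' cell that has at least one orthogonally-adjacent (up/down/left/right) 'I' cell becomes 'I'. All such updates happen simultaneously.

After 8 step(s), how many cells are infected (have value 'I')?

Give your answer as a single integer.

Step 0 (initial): 2 infected
Step 1: +6 new -> 8 infected
Step 2: +9 new -> 17 infected
Step 3: +6 new -> 23 infected
Step 4: +6 new -> 29 infected
Step 5: +5 new -> 34 infected
Step 6: +5 new -> 39 infected
Step 7: +3 new -> 42 infected
Step 8: +3 new -> 45 infected

Answer: 45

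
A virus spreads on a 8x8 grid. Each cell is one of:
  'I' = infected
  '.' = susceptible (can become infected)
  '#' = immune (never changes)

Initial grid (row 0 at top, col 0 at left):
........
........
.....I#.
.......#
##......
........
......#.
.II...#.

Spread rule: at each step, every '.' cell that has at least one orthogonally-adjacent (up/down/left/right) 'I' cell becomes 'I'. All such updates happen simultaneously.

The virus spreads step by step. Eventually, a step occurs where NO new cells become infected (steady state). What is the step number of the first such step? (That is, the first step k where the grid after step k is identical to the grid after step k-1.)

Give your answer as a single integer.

Step 0 (initial): 3 infected
Step 1: +7 new -> 10 infected
Step 2: +12 new -> 22 infected
Step 3: +14 new -> 36 infected
Step 4: +11 new -> 47 infected
Step 5: +5 new -> 52 infected
Step 6: +4 new -> 56 infected
Step 7: +2 new -> 58 infected
Step 8: +0 new -> 58 infected

Answer: 8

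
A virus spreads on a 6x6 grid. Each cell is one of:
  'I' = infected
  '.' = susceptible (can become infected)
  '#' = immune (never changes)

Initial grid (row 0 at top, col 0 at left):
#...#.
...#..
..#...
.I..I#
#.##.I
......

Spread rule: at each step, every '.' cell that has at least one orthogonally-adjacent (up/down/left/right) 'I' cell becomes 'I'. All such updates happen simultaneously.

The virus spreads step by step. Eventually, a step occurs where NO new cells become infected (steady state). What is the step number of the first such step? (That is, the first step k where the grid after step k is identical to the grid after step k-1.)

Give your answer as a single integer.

Answer: 6

Derivation:
Step 0 (initial): 3 infected
Step 1: +8 new -> 11 infected
Step 2: +7 new -> 18 infected
Step 3: +7 new -> 25 infected
Step 4: +2 new -> 27 infected
Step 5: +1 new -> 28 infected
Step 6: +0 new -> 28 infected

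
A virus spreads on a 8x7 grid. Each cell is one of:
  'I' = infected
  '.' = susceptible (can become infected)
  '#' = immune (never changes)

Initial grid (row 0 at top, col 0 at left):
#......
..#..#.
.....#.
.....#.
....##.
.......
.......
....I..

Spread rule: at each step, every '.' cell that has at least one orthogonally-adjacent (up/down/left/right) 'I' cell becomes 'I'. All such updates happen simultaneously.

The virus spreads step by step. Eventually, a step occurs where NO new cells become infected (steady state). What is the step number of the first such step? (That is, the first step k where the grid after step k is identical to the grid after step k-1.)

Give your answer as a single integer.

Answer: 11

Derivation:
Step 0 (initial): 1 infected
Step 1: +3 new -> 4 infected
Step 2: +5 new -> 9 infected
Step 3: +5 new -> 14 infected
Step 4: +5 new -> 19 infected
Step 5: +5 new -> 24 infected
Step 6: +6 new -> 30 infected
Step 7: +6 new -> 36 infected
Step 8: +5 new -> 41 infected
Step 9: +5 new -> 46 infected
Step 10: +3 new -> 49 infected
Step 11: +0 new -> 49 infected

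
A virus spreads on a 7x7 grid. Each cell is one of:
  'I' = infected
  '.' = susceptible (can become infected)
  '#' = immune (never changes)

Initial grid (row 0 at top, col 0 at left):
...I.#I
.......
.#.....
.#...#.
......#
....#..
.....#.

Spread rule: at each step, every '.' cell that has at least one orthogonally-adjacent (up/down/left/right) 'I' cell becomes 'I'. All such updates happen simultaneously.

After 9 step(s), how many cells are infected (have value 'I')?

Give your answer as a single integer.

Step 0 (initial): 2 infected
Step 1: +4 new -> 6 infected
Step 2: +6 new -> 12 infected
Step 3: +7 new -> 19 infected
Step 4: +4 new -> 23 infected
Step 5: +4 new -> 27 infected
Step 6: +5 new -> 32 infected
Step 7: +5 new -> 37 infected
Step 8: +3 new -> 40 infected
Step 9: +2 new -> 42 infected

Answer: 42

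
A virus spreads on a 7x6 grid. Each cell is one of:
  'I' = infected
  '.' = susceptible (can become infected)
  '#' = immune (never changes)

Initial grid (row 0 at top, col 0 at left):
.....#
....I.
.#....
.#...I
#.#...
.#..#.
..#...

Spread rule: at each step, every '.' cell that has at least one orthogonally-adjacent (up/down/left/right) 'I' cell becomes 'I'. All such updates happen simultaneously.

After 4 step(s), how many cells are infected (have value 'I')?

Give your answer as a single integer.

Answer: 25

Derivation:
Step 0 (initial): 2 infected
Step 1: +7 new -> 9 infected
Step 2: +6 new -> 15 infected
Step 3: +6 new -> 21 infected
Step 4: +4 new -> 25 infected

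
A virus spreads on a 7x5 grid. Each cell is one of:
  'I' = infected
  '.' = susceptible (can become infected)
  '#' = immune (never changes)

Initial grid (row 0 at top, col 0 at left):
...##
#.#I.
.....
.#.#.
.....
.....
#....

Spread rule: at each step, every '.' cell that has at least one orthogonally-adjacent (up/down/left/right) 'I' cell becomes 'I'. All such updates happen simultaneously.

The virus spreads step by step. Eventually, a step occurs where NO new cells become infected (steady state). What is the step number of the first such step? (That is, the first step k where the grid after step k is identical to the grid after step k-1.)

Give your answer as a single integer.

Step 0 (initial): 1 infected
Step 1: +2 new -> 3 infected
Step 2: +2 new -> 5 infected
Step 3: +3 new -> 8 infected
Step 4: +4 new -> 12 infected
Step 5: +6 new -> 18 infected
Step 6: +7 new -> 25 infected
Step 7: +3 new -> 28 infected
Step 8: +0 new -> 28 infected

Answer: 8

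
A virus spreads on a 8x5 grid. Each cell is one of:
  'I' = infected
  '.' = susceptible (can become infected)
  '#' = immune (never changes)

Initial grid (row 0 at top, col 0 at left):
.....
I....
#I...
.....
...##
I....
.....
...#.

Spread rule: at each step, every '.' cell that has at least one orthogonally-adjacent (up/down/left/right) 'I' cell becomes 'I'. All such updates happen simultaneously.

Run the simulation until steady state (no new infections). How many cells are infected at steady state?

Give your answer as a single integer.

Answer: 36

Derivation:
Step 0 (initial): 3 infected
Step 1: +7 new -> 10 infected
Step 2: +9 new -> 19 infected
Step 3: +8 new -> 27 infected
Step 4: +6 new -> 33 infected
Step 5: +2 new -> 35 infected
Step 6: +1 new -> 36 infected
Step 7: +0 new -> 36 infected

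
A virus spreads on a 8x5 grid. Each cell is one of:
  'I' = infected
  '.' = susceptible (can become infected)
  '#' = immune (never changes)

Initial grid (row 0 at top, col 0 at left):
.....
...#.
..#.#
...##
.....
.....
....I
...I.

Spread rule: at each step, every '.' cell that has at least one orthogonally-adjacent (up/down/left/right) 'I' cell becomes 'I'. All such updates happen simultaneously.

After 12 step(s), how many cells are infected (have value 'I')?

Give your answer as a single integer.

Answer: 33

Derivation:
Step 0 (initial): 2 infected
Step 1: +4 new -> 6 infected
Step 2: +4 new -> 10 infected
Step 3: +4 new -> 14 infected
Step 4: +3 new -> 17 infected
Step 5: +3 new -> 20 infected
Step 6: +2 new -> 22 infected
Step 7: +2 new -> 24 infected
Step 8: +2 new -> 26 infected
Step 9: +3 new -> 29 infected
Step 10: +2 new -> 31 infected
Step 11: +1 new -> 32 infected
Step 12: +1 new -> 33 infected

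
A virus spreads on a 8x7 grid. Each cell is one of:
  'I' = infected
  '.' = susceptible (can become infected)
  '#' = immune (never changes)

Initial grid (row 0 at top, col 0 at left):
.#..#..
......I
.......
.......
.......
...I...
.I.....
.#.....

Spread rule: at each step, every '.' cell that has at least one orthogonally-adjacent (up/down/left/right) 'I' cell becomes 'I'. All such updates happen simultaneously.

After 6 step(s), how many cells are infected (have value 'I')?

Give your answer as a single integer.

Step 0 (initial): 3 infected
Step 1: +10 new -> 13 infected
Step 2: +14 new -> 27 infected
Step 3: +13 new -> 40 infected
Step 4: +7 new -> 47 infected
Step 5: +4 new -> 51 infected
Step 6: +1 new -> 52 infected

Answer: 52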